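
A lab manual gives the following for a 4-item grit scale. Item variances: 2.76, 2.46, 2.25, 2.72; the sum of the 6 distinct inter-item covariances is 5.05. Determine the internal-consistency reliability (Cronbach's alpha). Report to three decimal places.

Σσ²ᵢ = 2.76 + 2.46 + 2.25 + 2.72 = 10.19
Sum of distinct covariances = 5.05
σ²_T = Σσ²ᵢ + 2·Σcov = 10.19 + 2 × 5.05 = 20.29
α = (4/3)·(1 − 10.19/20.29) = 0.664

α = 0.664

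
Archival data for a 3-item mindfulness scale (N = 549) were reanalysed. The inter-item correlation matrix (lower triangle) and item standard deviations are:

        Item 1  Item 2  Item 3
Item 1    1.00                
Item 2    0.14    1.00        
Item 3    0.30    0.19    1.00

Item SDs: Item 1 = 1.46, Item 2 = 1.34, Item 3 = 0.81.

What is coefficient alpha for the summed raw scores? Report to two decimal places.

Σσ²ᵢ = 1.46² + 1.34² + 0.81² = 4.5833
Covariances σ_ij = r_ij · s_i · s_j:
  σ(Item 1,Item 2) = 0.14 × 1.46 × 1.34 = 0.2739
  σ(Item 1,Item 3) = 0.30 × 1.46 × 0.81 = 0.3548
  σ(Item 2,Item 3) = 0.19 × 1.34 × 0.81 = 0.2062
σ²_T = Σσ²ᵢ + 2·Σσ_ij = 4.5833 + 2 × 0.8349 = 6.2531
α = (3/2)·(1 − 4.5833/6.2531) = 0.40

coefficient alpha = 0.40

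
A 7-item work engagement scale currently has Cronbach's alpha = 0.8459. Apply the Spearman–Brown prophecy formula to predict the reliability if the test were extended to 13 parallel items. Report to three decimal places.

Length factor m = 13/7 = 1.8571
α' = m·α / (1 + (m−1)·α)
   = 13/7 × 0.8459 / (1 + (13/7 − 1) × 0.8459)
   = 1.5710 / 1.7251 = 0.911

predicted reliability = 0.911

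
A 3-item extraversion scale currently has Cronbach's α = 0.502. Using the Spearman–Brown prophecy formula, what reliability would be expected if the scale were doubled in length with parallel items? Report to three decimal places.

predicted reliability = 0.668

Length factor m = 2
α' = m·α / (1 + (m−1)·α)
   = 2 × 0.502 / (1 + (2 − 1) × 0.502)
   = 1.0040 / 1.5020 = 0.668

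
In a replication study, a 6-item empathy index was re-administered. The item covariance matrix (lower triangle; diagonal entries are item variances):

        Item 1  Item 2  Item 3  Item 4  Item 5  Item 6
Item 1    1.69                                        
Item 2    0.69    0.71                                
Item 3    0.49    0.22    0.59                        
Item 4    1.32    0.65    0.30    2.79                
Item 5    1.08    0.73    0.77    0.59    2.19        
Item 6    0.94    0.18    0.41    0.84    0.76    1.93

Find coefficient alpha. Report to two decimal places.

coefficient alpha = 0.80

Σσᵢ² = 1.69 + 0.71 + 0.59 + 2.79 + 2.19 + 1.93 = 9.90
Σ_{i<j} σ_ij = 9.97
Var(T) = 9.90 + 2 × 9.97 = 29.84
α = (k/(k−1))·(1 − Σσᵢ²/Var(T)) = (6/5)·(1 − 9.90/29.84) = 0.80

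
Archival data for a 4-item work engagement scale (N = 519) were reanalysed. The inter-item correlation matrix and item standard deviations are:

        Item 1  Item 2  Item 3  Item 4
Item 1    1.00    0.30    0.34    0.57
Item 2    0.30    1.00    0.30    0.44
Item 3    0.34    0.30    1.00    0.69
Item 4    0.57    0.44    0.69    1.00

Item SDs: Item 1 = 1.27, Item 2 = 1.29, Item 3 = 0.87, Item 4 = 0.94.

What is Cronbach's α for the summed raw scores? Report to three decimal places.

Σσ²ᵢ = 1.27² + 1.29² + 0.87² + 0.94² = 4.9175
Covariances σ_ij = r_ij · s_i · s_j:
  σ(Item 1,Item 2) = 0.30 × 1.27 × 1.29 = 0.4915
  σ(Item 1,Item 3) = 0.34 × 1.27 × 0.87 = 0.3757
  σ(Item 1,Item 4) = 0.57 × 1.27 × 0.94 = 0.6805
  σ(Item 2,Item 3) = 0.30 × 1.29 × 0.87 = 0.3367
  σ(Item 2,Item 4) = 0.44 × 1.29 × 0.94 = 0.5335
  σ(Item 3,Item 4) = 0.69 × 0.87 × 0.94 = 0.5643
σ²_T = Σσ²ᵢ + 2·Σσ_ij = 4.9175 + 2 × 2.9822 = 10.8819
α = (4/3)·(1 − 4.9175/10.8819) = 0.731

α = 0.731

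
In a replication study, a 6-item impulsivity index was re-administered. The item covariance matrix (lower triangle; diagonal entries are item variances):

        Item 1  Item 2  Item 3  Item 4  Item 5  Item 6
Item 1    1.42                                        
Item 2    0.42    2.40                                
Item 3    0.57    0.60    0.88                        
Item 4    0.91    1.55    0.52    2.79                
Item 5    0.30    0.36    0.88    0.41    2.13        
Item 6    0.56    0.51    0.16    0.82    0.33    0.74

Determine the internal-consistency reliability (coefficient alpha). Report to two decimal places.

coefficient alpha = 0.76

Σσ²ᵢ = 1.42 + 2.40 + 0.88 + 2.79 + 2.13 + 0.74 = 10.36
Sum of off-diagonal covariances = 8.90
σ²_T = 10.36 + 2 × 8.90 = 28.16
α = (k/(k−1))·(1 − Σσ²ᵢ/σ²_T) = (6/5)·(1 − 10.36/28.16) = 0.76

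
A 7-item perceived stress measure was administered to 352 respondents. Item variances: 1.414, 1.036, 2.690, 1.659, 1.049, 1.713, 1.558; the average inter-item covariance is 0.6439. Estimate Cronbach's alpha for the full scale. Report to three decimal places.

Σσᵢ² = 1.414 + 1.036 + 2.690 + 1.659 + 1.049 + 1.713 + 1.558 = 11.119
Sum of the 21 distinct covariances = 21 × 0.6439 = 13.5219
σ²_T = Σσᵢ² + 2·Σcov = 11.119 + 2 × 13.5219 = 38.1628
α = (7/6)·(1 − 11.119/38.1628) = 0.827

α = 0.827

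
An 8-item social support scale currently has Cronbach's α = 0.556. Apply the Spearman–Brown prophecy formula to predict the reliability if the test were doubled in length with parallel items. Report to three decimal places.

Length factor m = 2
α' = m·α / (1 + (m−1)·α)
   = 2 × 0.556 / (1 + (2 − 1) × 0.556)
   = 1.1120 / 1.5560 = 0.715

predicted reliability = 0.715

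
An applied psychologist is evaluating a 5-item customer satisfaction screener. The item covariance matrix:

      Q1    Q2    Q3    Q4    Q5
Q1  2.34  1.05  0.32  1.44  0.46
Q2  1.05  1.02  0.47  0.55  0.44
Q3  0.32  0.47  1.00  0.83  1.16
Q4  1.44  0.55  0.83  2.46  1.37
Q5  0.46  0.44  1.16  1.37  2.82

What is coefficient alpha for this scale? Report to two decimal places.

sum of item variances = 2.34 + 1.02 + 1.00 + 2.46 + 2.82 = 9.64
Sum of the distinct covariances = 8.09
Var(T) = 9.64 + 2 × 8.09 = 25.82
α = (k/(k−1))·(1 − sum of item variances/Var(T)) = (5/4)·(1 − 9.64/25.82) = 0.78

α = 0.78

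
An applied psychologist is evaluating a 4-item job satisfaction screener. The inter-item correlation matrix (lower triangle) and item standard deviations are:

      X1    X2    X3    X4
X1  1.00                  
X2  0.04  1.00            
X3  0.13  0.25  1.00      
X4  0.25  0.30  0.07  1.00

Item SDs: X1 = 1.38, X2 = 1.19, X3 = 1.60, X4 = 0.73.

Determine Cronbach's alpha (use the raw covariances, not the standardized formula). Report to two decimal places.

α = 0.41

Σσ²ᵢ = 1.38² + 1.19² + 1.60² + 0.73² = 6.4134
Covariances σ_ij = r_ij · s_i · s_j:
  σ(X1,X2) = 0.04 × 1.38 × 1.19 = 0.0657
  σ(X1,X3) = 0.13 × 1.38 × 1.60 = 0.2870
  σ(X1,X4) = 0.25 × 1.38 × 0.73 = 0.2518
  σ(X2,X3) = 0.25 × 1.19 × 1.60 = 0.4760
  σ(X2,X4) = 0.30 × 1.19 × 0.73 = 0.2606
  σ(X3,X4) = 0.07 × 1.60 × 0.73 = 0.0818
σ²_T = Σσ²ᵢ + 2·Σσ_ij = 6.4134 + 2 × 1.4229 = 9.2592
α = (4/3)·(1 − 6.4134/9.2592) = 0.41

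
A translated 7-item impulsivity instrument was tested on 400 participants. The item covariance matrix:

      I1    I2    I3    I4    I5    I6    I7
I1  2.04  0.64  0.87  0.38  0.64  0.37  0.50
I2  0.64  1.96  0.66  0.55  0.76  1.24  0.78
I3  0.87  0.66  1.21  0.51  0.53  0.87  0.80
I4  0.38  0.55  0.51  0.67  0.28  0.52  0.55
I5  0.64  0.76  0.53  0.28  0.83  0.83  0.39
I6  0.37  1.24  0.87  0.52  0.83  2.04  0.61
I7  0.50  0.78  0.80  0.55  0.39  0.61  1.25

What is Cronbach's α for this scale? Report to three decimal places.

ΣVar(i) = 2.04 + 1.96 + 1.21 + 0.67 + 0.83 + 2.04 + 1.25 = 10.00
Sum of the distinct covariances = 13.28
σ²_total = 10.00 + 2 × 13.28 = 36.56
α = (k/(k−1))·(1 − ΣVar(i)/σ²_total) = (7/6)·(1 − 10.00/36.56) = 0.848

α = 0.848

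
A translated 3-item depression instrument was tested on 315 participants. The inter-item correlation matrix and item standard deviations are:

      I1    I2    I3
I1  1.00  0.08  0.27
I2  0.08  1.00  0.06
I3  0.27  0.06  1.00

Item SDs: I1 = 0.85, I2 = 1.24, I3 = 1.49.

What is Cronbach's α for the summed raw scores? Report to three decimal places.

Σσ²ᵢ = 0.85² + 1.24² + 1.49² = 4.4802
Covariances σ_ij = r_ij · s_i · s_j:
  σ(I1,I2) = 0.08 × 0.85 × 1.24 = 0.0843
  σ(I1,I3) = 0.27 × 0.85 × 1.49 = 0.3420
  σ(I2,I3) = 0.06 × 1.24 × 1.49 = 0.1109
σ²_T = Σσ²ᵢ + 2·Σσ_ij = 4.4802 + 2 × 0.5372 = 5.5546
α = (3/2)·(1 − 4.4802/5.5546) = 0.290

Cronbach's α = 0.290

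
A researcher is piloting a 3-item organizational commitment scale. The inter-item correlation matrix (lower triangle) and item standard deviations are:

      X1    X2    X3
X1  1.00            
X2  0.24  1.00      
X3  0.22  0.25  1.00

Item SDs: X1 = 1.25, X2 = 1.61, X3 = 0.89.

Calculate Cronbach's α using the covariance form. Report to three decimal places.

Σσ²ᵢ = 1.25² + 1.61² + 0.89² = 4.9467
Covariances σ_ij = r_ij · s_i · s_j:
  σ(X1,X2) = 0.24 × 1.25 × 1.61 = 0.4830
  σ(X1,X3) = 0.22 × 1.25 × 0.89 = 0.2448
  σ(X2,X3) = 0.25 × 1.61 × 0.89 = 0.3582
σ²_T = Σσ²ᵢ + 2·Σσ_ij = 4.9467 + 2 × 1.0860 = 7.1187
α = (3/2)·(1 − 4.9467/7.1187) = 0.458

α = 0.458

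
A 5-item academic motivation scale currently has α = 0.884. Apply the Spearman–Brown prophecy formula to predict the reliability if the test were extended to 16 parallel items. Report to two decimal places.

predicted reliability = 0.96

Length factor m = 16/5 = 3.2000
α' = m·α / (1 + (m−1)·α)
   = 16/5 × 0.884 / (1 + (16/5 − 1) × 0.884)
   = 2.8288 / 2.9448 = 0.96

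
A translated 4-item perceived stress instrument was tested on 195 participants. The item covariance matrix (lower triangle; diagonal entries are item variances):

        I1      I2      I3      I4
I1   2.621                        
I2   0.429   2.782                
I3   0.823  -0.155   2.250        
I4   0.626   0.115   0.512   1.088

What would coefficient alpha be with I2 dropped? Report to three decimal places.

α = 0.595

Remaining items: I1, I3, I4 (k = 3).
Σσᵢ² = 2.621 + 2.250 + 1.088 = 5.959
total variance = 5.959 + 2 × 1.961 = 9.881
α (item deleted) = (3/2)·(1 − 5.959/9.881) = 0.595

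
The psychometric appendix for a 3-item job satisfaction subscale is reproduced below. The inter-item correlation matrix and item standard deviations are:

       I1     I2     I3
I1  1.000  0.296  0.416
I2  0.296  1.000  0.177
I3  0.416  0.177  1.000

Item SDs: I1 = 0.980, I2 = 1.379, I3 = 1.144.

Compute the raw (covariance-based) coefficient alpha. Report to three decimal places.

α = 0.532

Σσ²ᵢ = 0.980² + 1.379² + 1.144² = 4.1708
Covariances σ_ij = r_ij · s_i · s_j:
  σ(I1,I2) = 0.296 × 0.980 × 1.379 = 0.4000
  σ(I1,I3) = 0.416 × 0.980 × 1.144 = 0.4664
  σ(I2,I3) = 0.177 × 1.379 × 1.144 = 0.2792
σ²_T = Σσ²ᵢ + 2·Σσ_ij = 4.1708 + 2 × 1.1456 = 6.4620
α = (3/2)·(1 − 4.1708/6.4620) = 0.532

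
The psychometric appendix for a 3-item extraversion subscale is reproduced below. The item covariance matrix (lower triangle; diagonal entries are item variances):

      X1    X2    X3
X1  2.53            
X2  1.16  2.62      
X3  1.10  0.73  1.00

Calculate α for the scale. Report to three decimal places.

α = 0.739

Σσ²ᵢ = 2.53 + 2.62 + 1.00 = 6.15
Sum of off-diagonal covariances = 2.99
total variance = 6.15 + 2 × 2.99 = 12.13
α = (k/(k−1))·(1 − Σσ²ᵢ/total variance) = (3/2)·(1 − 6.15/12.13) = 0.739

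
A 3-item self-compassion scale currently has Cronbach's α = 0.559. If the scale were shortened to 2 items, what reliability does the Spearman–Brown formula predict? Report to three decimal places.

Length factor m = 2/3 = 0.6667
α' = m·α / (1 − (1−m)·α)
   = 2/3 × 0.559 / (1 − (1 − 2/3) × 0.559)
   = 0.3727 / 0.8137 = 0.458

predicted reliability = 0.458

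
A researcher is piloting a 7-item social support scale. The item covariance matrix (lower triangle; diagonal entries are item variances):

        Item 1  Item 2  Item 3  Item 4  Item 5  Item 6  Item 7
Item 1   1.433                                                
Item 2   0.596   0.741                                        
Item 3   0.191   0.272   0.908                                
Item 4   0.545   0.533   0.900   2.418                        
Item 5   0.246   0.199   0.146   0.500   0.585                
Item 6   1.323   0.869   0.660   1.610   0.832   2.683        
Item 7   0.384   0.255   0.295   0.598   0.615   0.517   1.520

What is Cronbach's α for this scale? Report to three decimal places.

Σσᵢ² = 1.433 + 0.741 + 0.908 + 2.418 + 0.585 + 2.683 + 1.520 = 10.288
Sum of off-diagonal covariances = 12.086
total variance = 10.288 + 2 × 12.086 = 34.460
α = (k/(k−1))·(1 − Σσᵢ²/total variance) = (7/6)·(1 − 10.288/34.460) = 0.818

α = 0.818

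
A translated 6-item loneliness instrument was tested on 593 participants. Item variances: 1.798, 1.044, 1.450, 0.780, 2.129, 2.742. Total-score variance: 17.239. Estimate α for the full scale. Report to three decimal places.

α = 0.508

Σσ²ᵢ = 1.798 + 1.044 + 1.450 + 0.780 + 2.129 + 2.742 = 9.943
α = (k/(k−1))·(1 − Σσ²ᵢ/Var(T)) = (6/5)·(1 − 9.943/17.239) = 0.508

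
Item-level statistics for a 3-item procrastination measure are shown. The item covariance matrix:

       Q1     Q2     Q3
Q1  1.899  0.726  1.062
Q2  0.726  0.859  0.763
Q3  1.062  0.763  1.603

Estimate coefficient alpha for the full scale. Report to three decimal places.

Σσᵢ² = 1.899 + 0.859 + 1.603 = 4.361
Sum of the distinct covariances = 2.551
Var(T) = 4.361 + 2 × 2.551 = 9.463
α = (k/(k−1))·(1 − Σσᵢ²/Var(T)) = (3/2)·(1 − 4.361/9.463) = 0.809

α = 0.809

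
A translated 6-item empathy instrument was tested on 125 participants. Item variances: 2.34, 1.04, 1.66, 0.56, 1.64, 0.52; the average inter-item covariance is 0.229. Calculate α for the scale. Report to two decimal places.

sum of item variances = 2.34 + 1.04 + 1.66 + 0.56 + 1.64 + 0.52 = 7.76
Sum of the 15 distinct covariances = 15 × 0.229 = 3.435
Var(T) = sum of item variances + 2·Σcov = 7.76 + 2 × 3.435 = 14.630
α = (6/5)·(1 − 7.76/14.630) = 0.56

α = 0.56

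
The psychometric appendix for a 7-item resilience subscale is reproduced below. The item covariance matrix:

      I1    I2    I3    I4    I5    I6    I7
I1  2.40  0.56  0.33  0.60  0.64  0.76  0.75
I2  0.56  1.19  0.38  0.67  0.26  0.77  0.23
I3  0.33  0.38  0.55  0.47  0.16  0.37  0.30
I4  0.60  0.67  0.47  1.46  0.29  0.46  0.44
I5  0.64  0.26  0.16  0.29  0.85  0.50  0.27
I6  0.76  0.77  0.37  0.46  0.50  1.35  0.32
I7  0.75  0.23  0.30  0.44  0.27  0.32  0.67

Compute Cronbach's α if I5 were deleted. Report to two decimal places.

Remaining items: I1, I2, I3, I4, I6, I7 (k = 6).
Σσ²ᵢ = 2.40 + 1.19 + 0.55 + 1.46 + 1.35 + 0.67 = 7.62
Var(T) = 7.62 + 2 × 7.41 = 22.44
α (item deleted) = (6/5)·(1 − 7.62/22.44) = 0.79

α = 0.79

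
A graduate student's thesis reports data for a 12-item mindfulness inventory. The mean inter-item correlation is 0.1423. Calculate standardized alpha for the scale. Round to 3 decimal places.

Standardized α = k·r̄ / (1 + (k−1)·r̄) = 12 × 0.1423 / (1 + 11 × 0.1423)
  = 1.7076 / 2.5653 = 0.666

standardized alpha = 0.666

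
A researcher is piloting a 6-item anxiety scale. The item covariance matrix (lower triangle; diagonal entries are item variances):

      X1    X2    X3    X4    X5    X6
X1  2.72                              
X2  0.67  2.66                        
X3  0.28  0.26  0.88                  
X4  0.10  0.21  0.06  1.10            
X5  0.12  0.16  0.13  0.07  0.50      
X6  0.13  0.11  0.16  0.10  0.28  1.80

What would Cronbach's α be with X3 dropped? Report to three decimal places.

Cronbach's α = 0.384

Remaining items: X1, X2, X4, X5, X6 (k = 5).
Σσᵢ² = 2.72 + 2.66 + 1.10 + 0.50 + 1.80 = 8.78
Var(T) = 8.78 + 2 × 1.95 = 12.68
α (item deleted) = (5/4)·(1 − 8.78/12.68) = 0.384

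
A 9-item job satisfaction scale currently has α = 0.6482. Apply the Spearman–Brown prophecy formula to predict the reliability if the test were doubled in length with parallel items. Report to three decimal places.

Length factor m = 2
α' = m·α / (1 + (m−1)·α)
   = 2 × 0.6482 / (1 + (2 − 1) × 0.6482)
   = 1.2964 / 1.6482 = 0.787

predicted reliability = 0.787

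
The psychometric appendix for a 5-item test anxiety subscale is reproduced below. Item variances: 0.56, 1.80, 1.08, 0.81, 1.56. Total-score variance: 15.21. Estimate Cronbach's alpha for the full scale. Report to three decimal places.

Σσ²ᵢ = 0.56 + 1.80 + 1.08 + 0.81 + 1.56 = 5.81
α = (k/(k−1))·(1 − Σσ²ᵢ/σ²_T) = (5/4)·(1 − 5.81/15.21) = 0.773

α = 0.773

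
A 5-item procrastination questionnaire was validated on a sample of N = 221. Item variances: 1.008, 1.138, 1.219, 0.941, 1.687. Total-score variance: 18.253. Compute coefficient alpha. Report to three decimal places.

coefficient alpha = 0.840

Σσᵢ² = 1.008 + 1.138 + 1.219 + 0.941 + 1.687 = 5.993
α = (k/(k−1))·(1 − Σσᵢ²/σ²_total) = (5/4)·(1 − 5.993/18.253) = 0.840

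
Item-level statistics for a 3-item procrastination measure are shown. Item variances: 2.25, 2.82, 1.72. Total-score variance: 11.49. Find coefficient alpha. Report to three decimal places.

sum of item variances = 2.25 + 2.82 + 1.72 = 6.79
α = (k/(k−1))·(1 − sum of item variances/σ²_total) = (3/2)·(1 − 6.79/11.49) = 0.614

coefficient alpha = 0.614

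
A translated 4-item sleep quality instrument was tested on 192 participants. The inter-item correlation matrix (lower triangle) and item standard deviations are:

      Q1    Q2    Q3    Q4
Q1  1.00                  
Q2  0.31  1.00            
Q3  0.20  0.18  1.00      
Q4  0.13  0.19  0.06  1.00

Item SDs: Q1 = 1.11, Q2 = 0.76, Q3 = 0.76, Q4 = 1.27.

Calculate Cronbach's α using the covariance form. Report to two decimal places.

Σσ²ᵢ = 1.11² + 0.76² + 0.76² + 1.27² = 4.0002
Covariances σ_ij = r_ij · s_i · s_j:
  σ(Q1,Q2) = 0.31 × 1.11 × 0.76 = 0.2615
  σ(Q1,Q3) = 0.20 × 1.11 × 0.76 = 0.1687
  σ(Q1,Q4) = 0.13 × 1.11 × 1.27 = 0.1833
  σ(Q2,Q3) = 0.18 × 0.76 × 0.76 = 0.1040
  σ(Q2,Q4) = 0.19 × 0.76 × 1.27 = 0.1834
  σ(Q3,Q4) = 0.06 × 0.76 × 1.27 = 0.0579
σ²_T = Σσ²ᵢ + 2·Σσ_ij = 4.0002 + 2 × 0.9588 = 5.9178
α = (4/3)·(1 − 4.0002/5.9178) = 0.43

Cronbach's α = 0.43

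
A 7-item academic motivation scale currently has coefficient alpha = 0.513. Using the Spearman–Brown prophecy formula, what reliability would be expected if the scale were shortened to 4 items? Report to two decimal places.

Length factor m = 4/7 = 0.5714
α' = m·α / (1 − (1−m)·α)
   = 4/7 × 0.513 / (1 − (1 − 4/7) × 0.513)
   = 0.2931 / 0.7801 = 0.38

predicted reliability = 0.38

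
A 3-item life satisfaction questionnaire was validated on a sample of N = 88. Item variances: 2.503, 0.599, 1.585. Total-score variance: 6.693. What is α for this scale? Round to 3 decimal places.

Σσᵢ² = 2.503 + 0.599 + 1.585 = 4.687
α = (k/(k−1))·(1 − Σσᵢ²/Var(T)) = (3/2)·(1 − 4.687/6.693) = 0.450

α = 0.450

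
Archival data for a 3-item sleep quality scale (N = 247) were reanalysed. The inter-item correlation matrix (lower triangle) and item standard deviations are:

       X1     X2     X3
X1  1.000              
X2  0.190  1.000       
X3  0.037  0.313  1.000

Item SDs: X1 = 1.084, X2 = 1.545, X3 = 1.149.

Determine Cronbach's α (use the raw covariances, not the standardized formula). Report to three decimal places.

Σσ²ᵢ = 1.084² + 1.545² + 1.149² = 4.8823
Covariances σ_ij = r_ij · s_i · s_j:
  σ(X1,X2) = 0.190 × 1.084 × 1.545 = 0.3182
  σ(X1,X3) = 0.037 × 1.084 × 1.149 = 0.0461
  σ(X2,X3) = 0.313 × 1.545 × 1.149 = 0.5556
σ²_T = Σσ²ᵢ + 2·Σσ_ij = 4.8823 + 2 × 0.9199 = 6.7221
α = (3/2)·(1 − 4.8823/6.7221) = 0.411

α = 0.411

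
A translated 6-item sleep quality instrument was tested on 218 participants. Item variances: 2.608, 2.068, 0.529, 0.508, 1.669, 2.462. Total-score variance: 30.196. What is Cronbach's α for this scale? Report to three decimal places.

Σσᵢ² = 2.608 + 2.068 + 0.529 + 0.508 + 1.669 + 2.462 = 9.844
α = (k/(k−1))·(1 − Σσᵢ²/total variance) = (6/5)·(1 − 9.844/30.196) = 0.809

α = 0.809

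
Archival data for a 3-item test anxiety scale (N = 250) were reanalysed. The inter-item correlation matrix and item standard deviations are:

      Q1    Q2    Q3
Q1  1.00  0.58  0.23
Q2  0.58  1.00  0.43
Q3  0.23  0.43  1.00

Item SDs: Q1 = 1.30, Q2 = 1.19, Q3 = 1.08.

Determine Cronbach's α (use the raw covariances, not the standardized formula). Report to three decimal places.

Cronbach's α = 0.680

Σσ²ᵢ = 1.30² + 1.19² + 1.08² = 4.2725
Covariances σ_ij = r_ij · s_i · s_j:
  σ(Q1,Q2) = 0.58 × 1.30 × 1.19 = 0.8973
  σ(Q1,Q3) = 0.23 × 1.30 × 1.08 = 0.3229
  σ(Q2,Q3) = 0.43 × 1.19 × 1.08 = 0.5526
σ²_T = Σσ²ᵢ + 2·Σσ_ij = 4.2725 + 2 × 1.7728 = 7.8181
α = (3/2)·(1 − 4.2725/7.8181) = 0.680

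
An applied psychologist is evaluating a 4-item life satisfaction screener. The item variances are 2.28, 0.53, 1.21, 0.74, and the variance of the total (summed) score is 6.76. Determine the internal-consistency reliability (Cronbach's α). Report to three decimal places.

ΣVar(i) = 2.28 + 0.53 + 1.21 + 0.74 = 4.76
α = (k/(k−1))·(1 − ΣVar(i)/Var(T)) = (4/3)·(1 − 4.76/6.76) = 0.394

α = 0.394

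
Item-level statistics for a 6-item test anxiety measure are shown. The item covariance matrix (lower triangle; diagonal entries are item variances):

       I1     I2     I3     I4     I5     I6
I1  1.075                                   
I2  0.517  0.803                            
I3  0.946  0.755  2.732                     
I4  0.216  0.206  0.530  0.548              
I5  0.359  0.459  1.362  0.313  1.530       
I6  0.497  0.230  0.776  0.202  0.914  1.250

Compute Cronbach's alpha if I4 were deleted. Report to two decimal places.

Remaining items: I1, I2, I3, I5, I6 (k = 5).
sum of item variances = 1.075 + 0.803 + 2.732 + 1.530 + 1.250 = 7.390
total variance = 7.390 + 2 × 6.815 = 21.020
α (item deleted) = (5/4)·(1 − 7.390/21.020) = 0.81

α = 0.81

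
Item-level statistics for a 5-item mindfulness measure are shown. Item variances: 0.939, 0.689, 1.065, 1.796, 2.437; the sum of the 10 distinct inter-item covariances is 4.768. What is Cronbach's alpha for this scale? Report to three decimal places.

sum of item variances = 0.939 + 0.689 + 1.065 + 1.796 + 2.437 = 6.926
Sum of distinct covariances = 4.768
σ²_T = sum of item variances + 2·Σcov = 6.926 + 2 × 4.768 = 16.462
α = (5/4)·(1 − 6.926/16.462) = 0.724

α = 0.724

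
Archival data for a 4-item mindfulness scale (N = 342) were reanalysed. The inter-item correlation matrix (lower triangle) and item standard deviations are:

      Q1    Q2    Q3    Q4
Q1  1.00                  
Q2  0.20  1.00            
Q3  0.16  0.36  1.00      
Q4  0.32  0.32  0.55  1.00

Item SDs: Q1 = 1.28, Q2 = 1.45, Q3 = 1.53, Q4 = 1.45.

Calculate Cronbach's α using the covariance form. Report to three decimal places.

α = 0.657

Σσ²ᵢ = 1.28² + 1.45² + 1.53² + 1.45² = 8.1843
Covariances σ_ij = r_ij · s_i · s_j:
  σ(Q1,Q2) = 0.20 × 1.28 × 1.45 = 0.3712
  σ(Q1,Q3) = 0.16 × 1.28 × 1.53 = 0.3133
  σ(Q1,Q4) = 0.32 × 1.28 × 1.45 = 0.5939
  σ(Q2,Q3) = 0.36 × 1.45 × 1.53 = 0.7987
  σ(Q2,Q4) = 0.32 × 1.45 × 1.45 = 0.6728
  σ(Q3,Q4) = 0.55 × 1.53 × 1.45 = 1.2202
σ²_T = Σσ²ᵢ + 2·Σσ_ij = 8.1843 + 2 × 3.9701 = 16.1245
α = (4/3)·(1 − 8.1843/16.1245) = 0.657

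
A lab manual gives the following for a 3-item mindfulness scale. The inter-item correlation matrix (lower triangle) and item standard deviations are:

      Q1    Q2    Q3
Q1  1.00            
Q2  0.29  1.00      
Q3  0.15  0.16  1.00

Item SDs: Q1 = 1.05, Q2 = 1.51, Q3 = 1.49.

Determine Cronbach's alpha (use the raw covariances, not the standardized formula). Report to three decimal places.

α = 0.410

Σσ²ᵢ = 1.05² + 1.51² + 1.49² = 5.6027
Covariances σ_ij = r_ij · s_i · s_j:
  σ(Q1,Q2) = 0.29 × 1.05 × 1.51 = 0.4598
  σ(Q1,Q3) = 0.15 × 1.05 × 1.49 = 0.2347
  σ(Q2,Q3) = 0.16 × 1.51 × 1.49 = 0.3600
σ²_T = Σσ²ᵢ + 2·Σσ_ij = 5.6027 + 2 × 1.0545 = 7.7117
α = (3/2)·(1 − 5.6027/7.7117) = 0.410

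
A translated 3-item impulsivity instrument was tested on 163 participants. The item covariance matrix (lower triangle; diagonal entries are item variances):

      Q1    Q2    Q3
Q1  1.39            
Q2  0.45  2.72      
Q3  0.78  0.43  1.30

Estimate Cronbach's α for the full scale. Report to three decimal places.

α = 0.570

sum of item variances = 1.39 + 2.72 + 1.30 = 5.41
Σ_{i<j} σ_ij = 1.66
Var(T) = 5.41 + 2 × 1.66 = 8.73
α = (k/(k−1))·(1 − sum of item variances/Var(T)) = (3/2)·(1 − 5.41/8.73) = 0.570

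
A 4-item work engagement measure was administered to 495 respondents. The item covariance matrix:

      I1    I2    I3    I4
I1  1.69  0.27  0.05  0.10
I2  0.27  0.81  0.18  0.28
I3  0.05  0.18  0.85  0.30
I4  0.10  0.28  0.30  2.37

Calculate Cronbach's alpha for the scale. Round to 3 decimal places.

Cronbach's alpha = 0.389

ΣVar(i) = 1.69 + 0.81 + 0.85 + 2.37 = 5.72
Σ_{i<j} σ_ij = 1.18
total variance = 5.72 + 2 × 1.18 = 8.08
α = (k/(k−1))·(1 − ΣVar(i)/total variance) = (4/3)·(1 − 5.72/8.08) = 0.389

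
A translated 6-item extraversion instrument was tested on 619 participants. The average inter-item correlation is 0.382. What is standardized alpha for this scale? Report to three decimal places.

Standardized α = k·r̄ / (1 + (k−1)·r̄) = 6 × 0.382 / (1 + 5 × 0.382)
  = 2.2920 / 2.9100 = 0.788

α = 0.788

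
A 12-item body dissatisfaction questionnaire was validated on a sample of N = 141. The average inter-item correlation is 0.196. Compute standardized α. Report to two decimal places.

standardized α = 0.75

Standardized α = k·r̄ / (1 + (k−1)·r̄) = 12 × 0.196 / (1 + 11 × 0.196)
  = 2.3520 / 3.1560 = 0.75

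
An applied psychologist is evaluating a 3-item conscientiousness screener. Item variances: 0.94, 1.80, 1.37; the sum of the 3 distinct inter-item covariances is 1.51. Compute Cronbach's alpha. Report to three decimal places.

Σσᵢ² = 0.94 + 1.80 + 1.37 = 4.11
Sum of distinct covariances = 1.51
total variance = Σσᵢ² + 2·Σcov = 4.11 + 2 × 1.51 = 7.13
α = (3/2)·(1 − 4.11/7.13) = 0.635

Cronbach's alpha = 0.635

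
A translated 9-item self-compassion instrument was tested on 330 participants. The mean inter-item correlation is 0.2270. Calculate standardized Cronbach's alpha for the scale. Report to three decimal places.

Standardized α = k·r̄ / (1 + (k−1)·r̄) = 9 × 0.2270 / (1 + 8 × 0.2270)
  = 2.0430 / 2.8160 = 0.725

standardized Cronbach's alpha = 0.725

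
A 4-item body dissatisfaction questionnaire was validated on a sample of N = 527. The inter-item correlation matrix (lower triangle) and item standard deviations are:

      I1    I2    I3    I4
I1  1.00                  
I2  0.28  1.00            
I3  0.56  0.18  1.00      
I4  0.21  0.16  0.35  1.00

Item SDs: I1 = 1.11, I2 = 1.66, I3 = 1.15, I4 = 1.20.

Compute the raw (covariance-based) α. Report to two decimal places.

Σσ²ᵢ = 1.11² + 1.66² + 1.15² + 1.20² = 6.7502
Covariances σ_ij = r_ij · s_i · s_j:
  σ(I1,I2) = 0.28 × 1.11 × 1.66 = 0.5159
  σ(I1,I3) = 0.56 × 1.11 × 1.15 = 0.7148
  σ(I1,I4) = 0.21 × 1.11 × 1.20 = 0.2797
  σ(I2,I3) = 0.18 × 1.66 × 1.15 = 0.3436
  σ(I2,I4) = 0.16 × 1.66 × 1.20 = 0.3187
  σ(I3,I4) = 0.35 × 1.15 × 1.20 = 0.4830
σ²_T = Σσ²ᵢ + 2·Σσ_ij = 6.7502 + 2 × 2.6557 = 12.0616
α = (4/3)·(1 − 6.7502/12.0616) = 0.59

α = 0.59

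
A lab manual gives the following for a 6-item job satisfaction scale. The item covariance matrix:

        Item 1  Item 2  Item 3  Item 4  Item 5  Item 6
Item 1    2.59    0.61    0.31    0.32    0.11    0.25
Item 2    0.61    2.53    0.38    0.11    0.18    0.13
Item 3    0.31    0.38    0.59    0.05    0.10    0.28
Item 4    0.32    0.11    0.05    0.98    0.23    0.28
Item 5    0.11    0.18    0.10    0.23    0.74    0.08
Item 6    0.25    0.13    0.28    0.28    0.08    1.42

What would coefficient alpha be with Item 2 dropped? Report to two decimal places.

α = 0.49

Remaining items: Item 1, Item 3, Item 4, Item 5, Item 6 (k = 5).
ΣVar(i) = 2.59 + 0.59 + 0.98 + 0.74 + 1.42 = 6.32
total variance = 6.32 + 2 × 2.01 = 10.34
α (item deleted) = (5/4)·(1 − 6.32/10.34) = 0.49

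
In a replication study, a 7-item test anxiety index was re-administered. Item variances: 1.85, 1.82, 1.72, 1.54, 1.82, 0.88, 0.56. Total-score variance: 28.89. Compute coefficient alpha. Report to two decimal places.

α = 0.76

sum of item variances = 1.85 + 1.82 + 1.72 + 1.54 + 1.82 + 0.88 + 0.56 = 10.19
α = (k/(k−1))·(1 − sum of item variances/σ²_T) = (7/6)·(1 − 10.19/28.89) = 0.76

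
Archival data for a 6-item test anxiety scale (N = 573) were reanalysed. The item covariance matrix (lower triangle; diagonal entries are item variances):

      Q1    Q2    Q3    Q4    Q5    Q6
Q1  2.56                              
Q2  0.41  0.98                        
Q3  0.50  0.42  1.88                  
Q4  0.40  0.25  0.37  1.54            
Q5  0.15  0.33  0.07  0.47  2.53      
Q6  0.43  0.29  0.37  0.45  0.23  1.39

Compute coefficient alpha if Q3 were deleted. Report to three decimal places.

coefficient alpha = 0.539

Remaining items: Q1, Q2, Q4, Q5, Q6 (k = 5).
Σσᵢ² = 2.56 + 0.98 + 1.54 + 2.53 + 1.39 = 9.00
total variance = 9.00 + 2 × 3.41 = 15.82
α (item deleted) = (5/4)·(1 − 9.00/15.82) = 0.539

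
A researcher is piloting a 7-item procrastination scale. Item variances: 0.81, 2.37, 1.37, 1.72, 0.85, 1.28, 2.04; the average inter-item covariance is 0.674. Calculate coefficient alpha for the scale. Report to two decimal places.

sum of item variances = 0.81 + 2.37 + 1.37 + 1.72 + 0.85 + 1.28 + 2.04 = 10.44
Sum of the 21 distinct covariances = 21 × 0.674 = 14.154
σ²_total = sum of item variances + 2·Σcov = 10.44 + 2 × 14.154 = 38.748
α = (7/6)·(1 − 10.44/38.748) = 0.85

α = 0.85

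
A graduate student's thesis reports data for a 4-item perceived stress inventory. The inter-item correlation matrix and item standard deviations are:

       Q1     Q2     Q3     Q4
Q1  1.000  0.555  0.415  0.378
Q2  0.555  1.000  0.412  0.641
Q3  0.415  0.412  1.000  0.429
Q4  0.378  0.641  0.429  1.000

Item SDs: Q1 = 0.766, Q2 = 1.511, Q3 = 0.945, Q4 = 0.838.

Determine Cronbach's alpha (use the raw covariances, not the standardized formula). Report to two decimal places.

Σσ²ᵢ = 0.766² + 1.511² + 0.945² + 0.838² = 4.4651
Covariances σ_ij = r_ij · s_i · s_j:
  σ(Q1,Q2) = 0.555 × 0.766 × 1.511 = 0.6424
  σ(Q1,Q3) = 0.415 × 0.766 × 0.945 = 0.3004
  σ(Q1,Q4) = 0.378 × 0.766 × 0.838 = 0.2426
  σ(Q2,Q3) = 0.412 × 1.511 × 0.945 = 0.5883
  σ(Q2,Q4) = 0.641 × 1.511 × 0.838 = 0.8116
  σ(Q3,Q4) = 0.429 × 0.945 × 0.838 = 0.3397
σ²_T = Σσ²ᵢ + 2·Σσ_ij = 4.4651 + 2 × 2.9250 = 10.3151
α = (4/3)·(1 − 4.4651/10.3151) = 0.76

Cronbach's alpha = 0.76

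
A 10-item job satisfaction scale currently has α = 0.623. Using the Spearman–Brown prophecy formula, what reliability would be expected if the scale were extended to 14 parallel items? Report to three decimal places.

Length factor m = 14/10 = 1.4000
α' = m·α / (1 + (m−1)·α)
   = 14/10 × 0.623 / (1 + (14/10 − 1) × 0.623)
   = 0.8722 / 1.2492 = 0.698

predicted reliability = 0.698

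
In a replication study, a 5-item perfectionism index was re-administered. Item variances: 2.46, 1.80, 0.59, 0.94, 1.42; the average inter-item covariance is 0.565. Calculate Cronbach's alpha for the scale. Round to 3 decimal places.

Cronbach's alpha = 0.763

Σσᵢ² = 2.46 + 1.80 + 0.59 + 0.94 + 1.42 = 7.21
Sum of the 10 distinct covariances = 10 × 0.565 = 5.650
σ²_total = Σσᵢ² + 2·Σcov = 7.21 + 2 × 5.650 = 18.510
α = (5/4)·(1 − 7.21/18.510) = 0.763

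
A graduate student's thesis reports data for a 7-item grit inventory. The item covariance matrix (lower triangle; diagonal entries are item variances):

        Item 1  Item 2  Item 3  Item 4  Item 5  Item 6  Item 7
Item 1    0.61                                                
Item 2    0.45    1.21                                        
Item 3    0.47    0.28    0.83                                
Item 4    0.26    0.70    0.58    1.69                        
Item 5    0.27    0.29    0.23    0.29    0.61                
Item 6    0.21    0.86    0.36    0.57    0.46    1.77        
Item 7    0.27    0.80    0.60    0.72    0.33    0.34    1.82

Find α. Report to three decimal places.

α = 0.801

Σσᵢ² = 0.61 + 1.21 + 0.83 + 1.69 + 0.61 + 1.77 + 1.82 = 8.54
Sum of the distinct covariances = 9.34
σ²_total = 8.54 + 2 × 9.34 = 27.22
α = (k/(k−1))·(1 − Σσᵢ²/σ²_total) = (7/6)·(1 − 8.54/27.22) = 0.801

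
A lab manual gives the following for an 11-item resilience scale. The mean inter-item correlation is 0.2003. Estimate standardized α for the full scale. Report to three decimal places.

standardized α = 0.734

Standardized α = k·r̄ / (1 + (k−1)·r̄) = 11 × 0.2003 / (1 + 10 × 0.2003)
  = 2.2033 / 3.0030 = 0.734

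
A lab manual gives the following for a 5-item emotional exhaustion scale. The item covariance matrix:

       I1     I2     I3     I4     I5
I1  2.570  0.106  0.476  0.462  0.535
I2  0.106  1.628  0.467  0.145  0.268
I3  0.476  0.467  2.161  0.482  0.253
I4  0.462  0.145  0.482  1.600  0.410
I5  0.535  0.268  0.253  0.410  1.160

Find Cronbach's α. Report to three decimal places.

Cronbach's α = 0.552

Σσ²ᵢ = 2.570 + 1.628 + 2.161 + 1.600 + 1.160 = 9.119
Σ_{i<j} σ_ij = 3.604
Var(T) = 9.119 + 2 × 3.604 = 16.327
α = (k/(k−1))·(1 − Σσ²ᵢ/Var(T)) = (5/4)·(1 − 9.119/16.327) = 0.552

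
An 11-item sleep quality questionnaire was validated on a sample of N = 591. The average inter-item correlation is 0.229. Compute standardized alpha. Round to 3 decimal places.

standardized alpha = 0.766

Standardized α = k·r̄ / (1 + (k−1)·r̄) = 11 × 0.229 / (1 + 10 × 0.229)
  = 2.5190 / 3.2900 = 0.766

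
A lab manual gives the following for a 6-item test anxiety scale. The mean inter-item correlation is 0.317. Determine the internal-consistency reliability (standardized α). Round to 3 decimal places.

Standardized α = k·r̄ / (1 + (k−1)·r̄) = 6 × 0.317 / (1 + 5 × 0.317)
  = 1.9020 / 2.5850 = 0.736

standardized α = 0.736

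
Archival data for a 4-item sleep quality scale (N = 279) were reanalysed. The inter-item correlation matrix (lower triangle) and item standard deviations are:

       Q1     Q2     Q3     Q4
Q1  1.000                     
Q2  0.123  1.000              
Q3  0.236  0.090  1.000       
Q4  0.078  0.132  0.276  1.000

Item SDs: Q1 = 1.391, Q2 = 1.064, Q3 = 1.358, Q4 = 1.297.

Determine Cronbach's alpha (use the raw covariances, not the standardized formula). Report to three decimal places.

Σσ²ᵢ = 1.391² + 1.064² + 1.358² + 1.297² = 6.5934
Covariances σ_ij = r_ij · s_i · s_j:
  σ(Q1,Q2) = 0.123 × 1.391 × 1.064 = 0.1820
  σ(Q1,Q3) = 0.236 × 1.391 × 1.358 = 0.4458
  σ(Q1,Q4) = 0.078 × 1.391 × 1.297 = 0.1407
  σ(Q2,Q3) = 0.090 × 1.064 × 1.358 = 0.1300
  σ(Q2,Q4) = 0.132 × 1.064 × 1.297 = 0.1822
  σ(Q3,Q4) = 0.276 × 1.358 × 1.297 = 0.4861
σ²_T = Σσ²ᵢ + 2·Σσ_ij = 6.5934 + 2 × 1.5668 = 9.7270
α = (4/3)·(1 − 6.5934/9.7270) = 0.430

Cronbach's alpha = 0.430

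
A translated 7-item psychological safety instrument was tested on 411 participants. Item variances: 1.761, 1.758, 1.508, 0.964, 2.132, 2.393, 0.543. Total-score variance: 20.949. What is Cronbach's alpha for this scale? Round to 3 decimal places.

ΣVar(i) = 1.761 + 1.758 + 1.508 + 0.964 + 2.132 + 2.393 + 0.543 = 11.059
α = (k/(k−1))·(1 − ΣVar(i)/Var(T)) = (7/6)·(1 − 11.059/20.949) = 0.551

α = 0.551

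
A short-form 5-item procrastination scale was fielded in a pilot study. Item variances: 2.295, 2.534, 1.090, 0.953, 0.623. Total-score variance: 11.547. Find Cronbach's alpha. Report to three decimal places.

sum of item variances = 2.295 + 2.534 + 1.090 + 0.953 + 0.623 = 7.495
α = (k/(k−1))·(1 − sum of item variances/total variance) = (5/4)·(1 − 7.495/11.547) = 0.439

α = 0.439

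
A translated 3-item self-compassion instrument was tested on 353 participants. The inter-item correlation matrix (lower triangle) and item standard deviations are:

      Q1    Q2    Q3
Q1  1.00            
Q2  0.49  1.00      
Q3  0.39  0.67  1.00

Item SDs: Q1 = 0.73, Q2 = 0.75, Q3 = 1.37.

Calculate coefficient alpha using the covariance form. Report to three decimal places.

Σσ²ᵢ = 0.73² + 0.75² + 1.37² = 2.9723
Covariances σ_ij = r_ij · s_i · s_j:
  σ(Q1,Q2) = 0.49 × 0.73 × 0.75 = 0.2683
  σ(Q1,Q3) = 0.39 × 0.73 × 1.37 = 0.3900
  σ(Q2,Q3) = 0.67 × 0.75 × 1.37 = 0.6884
σ²_T = Σσ²ᵢ + 2·Σσ_ij = 2.9723 + 2 × 1.3467 = 5.6657
α = (3/2)·(1 − 2.9723/5.6657) = 0.713

coefficient alpha = 0.713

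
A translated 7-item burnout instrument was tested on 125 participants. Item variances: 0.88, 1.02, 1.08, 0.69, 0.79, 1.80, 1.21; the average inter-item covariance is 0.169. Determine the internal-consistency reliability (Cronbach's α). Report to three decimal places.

Cronbach's α = 0.568

ΣVar(i) = 0.88 + 1.02 + 1.08 + 0.69 + 0.79 + 1.80 + 1.21 = 7.47
Sum of the 21 distinct covariances = 21 × 0.169 = 3.549
σ²_total = ΣVar(i) + 2·Σcov = 7.47 + 2 × 3.549 = 14.568
α = (7/6)·(1 − 7.47/14.568) = 0.568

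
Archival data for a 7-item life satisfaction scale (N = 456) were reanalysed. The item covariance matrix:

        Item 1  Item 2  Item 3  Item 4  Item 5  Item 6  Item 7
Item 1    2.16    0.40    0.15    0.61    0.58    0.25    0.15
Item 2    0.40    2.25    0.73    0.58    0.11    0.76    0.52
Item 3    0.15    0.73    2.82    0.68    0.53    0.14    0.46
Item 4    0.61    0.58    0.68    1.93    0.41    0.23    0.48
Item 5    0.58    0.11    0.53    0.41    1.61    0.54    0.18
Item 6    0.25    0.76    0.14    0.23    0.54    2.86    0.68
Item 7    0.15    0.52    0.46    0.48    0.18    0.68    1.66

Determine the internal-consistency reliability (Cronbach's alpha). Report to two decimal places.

α = 0.64

Σσᵢ² = 2.16 + 2.25 + 2.82 + 1.93 + 1.61 + 2.86 + 1.66 = 15.29
Sum of off-diagonal covariances = 9.17
σ²_T = 15.29 + 2 × 9.17 = 33.63
α = (k/(k−1))·(1 − Σσᵢ²/σ²_T) = (7/6)·(1 − 15.29/33.63) = 0.64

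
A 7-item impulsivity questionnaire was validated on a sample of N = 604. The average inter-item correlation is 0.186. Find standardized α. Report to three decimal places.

standardized α = 0.615

Standardized α = k·r̄ / (1 + (k−1)·r̄) = 7 × 0.186 / (1 + 6 × 0.186)
  = 1.3020 / 2.1160 = 0.615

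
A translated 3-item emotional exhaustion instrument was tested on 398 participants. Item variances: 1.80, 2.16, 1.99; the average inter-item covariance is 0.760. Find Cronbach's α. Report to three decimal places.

α = 0.651

Σσᵢ² = 1.80 + 2.16 + 1.99 = 5.95
Sum of the 3 distinct covariances = 3 × 0.760 = 2.280
σ²_T = Σσᵢ² + 2·Σcov = 5.95 + 2 × 2.280 = 10.510
α = (3/2)·(1 − 5.95/10.510) = 0.651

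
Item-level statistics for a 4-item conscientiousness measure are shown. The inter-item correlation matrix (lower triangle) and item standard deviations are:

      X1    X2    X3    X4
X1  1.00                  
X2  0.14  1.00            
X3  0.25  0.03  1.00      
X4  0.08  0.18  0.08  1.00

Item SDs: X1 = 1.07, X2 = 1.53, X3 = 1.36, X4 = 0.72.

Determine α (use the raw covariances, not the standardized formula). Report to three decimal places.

α = 0.338

Σσ²ᵢ = 1.07² + 1.53² + 1.36² + 0.72² = 5.8538
Covariances σ_ij = r_ij · s_i · s_j:
  σ(X1,X2) = 0.14 × 1.07 × 1.53 = 0.2292
  σ(X1,X3) = 0.25 × 1.07 × 1.36 = 0.3638
  σ(X1,X4) = 0.08 × 1.07 × 0.72 = 0.0616
  σ(X2,X3) = 0.03 × 1.53 × 1.36 = 0.0624
  σ(X2,X4) = 0.18 × 1.53 × 0.72 = 0.1983
  σ(X3,X4) = 0.08 × 1.36 × 0.72 = 0.0783
σ²_T = Σσ²ᵢ + 2·Σσ_ij = 5.8538 + 2 × 0.9936 = 7.8410
α = (4/3)·(1 − 5.8538/7.8410) = 0.338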